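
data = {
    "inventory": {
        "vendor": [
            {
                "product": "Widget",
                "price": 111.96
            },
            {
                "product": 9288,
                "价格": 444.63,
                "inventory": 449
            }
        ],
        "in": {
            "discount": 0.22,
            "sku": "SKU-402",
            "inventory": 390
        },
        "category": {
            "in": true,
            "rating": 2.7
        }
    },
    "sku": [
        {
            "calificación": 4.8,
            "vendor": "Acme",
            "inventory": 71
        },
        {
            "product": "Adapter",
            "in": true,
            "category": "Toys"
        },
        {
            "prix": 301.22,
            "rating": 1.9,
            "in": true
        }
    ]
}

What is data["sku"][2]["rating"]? 1.9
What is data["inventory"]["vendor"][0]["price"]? 111.96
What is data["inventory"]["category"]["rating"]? 2.7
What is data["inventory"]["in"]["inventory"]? 390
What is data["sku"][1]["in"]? True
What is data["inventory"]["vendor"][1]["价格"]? 444.63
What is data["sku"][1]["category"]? "Toys"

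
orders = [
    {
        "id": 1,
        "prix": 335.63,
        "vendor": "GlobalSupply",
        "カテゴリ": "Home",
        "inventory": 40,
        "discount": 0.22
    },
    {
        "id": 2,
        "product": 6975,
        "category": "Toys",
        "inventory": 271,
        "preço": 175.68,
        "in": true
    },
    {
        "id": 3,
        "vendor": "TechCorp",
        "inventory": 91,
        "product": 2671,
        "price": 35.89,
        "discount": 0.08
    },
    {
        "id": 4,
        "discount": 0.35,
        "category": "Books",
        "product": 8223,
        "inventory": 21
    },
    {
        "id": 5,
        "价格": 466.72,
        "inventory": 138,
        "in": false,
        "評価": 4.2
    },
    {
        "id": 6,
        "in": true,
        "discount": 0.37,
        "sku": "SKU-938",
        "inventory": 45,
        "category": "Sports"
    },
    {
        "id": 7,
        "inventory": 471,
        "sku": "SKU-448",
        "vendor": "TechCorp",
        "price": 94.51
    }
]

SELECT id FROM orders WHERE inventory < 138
[1, 3, 4, 6]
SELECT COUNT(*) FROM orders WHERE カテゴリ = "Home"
1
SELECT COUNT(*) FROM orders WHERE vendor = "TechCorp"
2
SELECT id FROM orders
[1, 2, 3, 4, 5, 6, 7]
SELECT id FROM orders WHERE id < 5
[1, 2, 3, 4]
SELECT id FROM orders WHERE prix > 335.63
[]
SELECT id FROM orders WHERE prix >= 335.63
[1]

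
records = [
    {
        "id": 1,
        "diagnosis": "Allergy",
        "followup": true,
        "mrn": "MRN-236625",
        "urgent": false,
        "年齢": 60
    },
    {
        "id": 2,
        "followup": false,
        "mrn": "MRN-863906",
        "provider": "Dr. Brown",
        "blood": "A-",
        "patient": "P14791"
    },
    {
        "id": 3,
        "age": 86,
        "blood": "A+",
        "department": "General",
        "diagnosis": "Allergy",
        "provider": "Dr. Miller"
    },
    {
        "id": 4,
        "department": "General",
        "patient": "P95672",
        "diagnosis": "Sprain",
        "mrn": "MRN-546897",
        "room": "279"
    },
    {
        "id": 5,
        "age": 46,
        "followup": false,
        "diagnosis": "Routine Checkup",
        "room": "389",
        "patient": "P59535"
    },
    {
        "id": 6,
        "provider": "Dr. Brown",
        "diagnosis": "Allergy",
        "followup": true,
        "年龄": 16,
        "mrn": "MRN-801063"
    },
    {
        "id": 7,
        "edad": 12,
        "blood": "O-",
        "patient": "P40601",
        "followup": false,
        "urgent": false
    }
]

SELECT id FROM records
[1, 2, 3, 4, 5, 6, 7]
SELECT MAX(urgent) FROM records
False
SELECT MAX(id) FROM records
7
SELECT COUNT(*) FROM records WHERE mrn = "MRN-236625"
1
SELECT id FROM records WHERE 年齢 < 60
[]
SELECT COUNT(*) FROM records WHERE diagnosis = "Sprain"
1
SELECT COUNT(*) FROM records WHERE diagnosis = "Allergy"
3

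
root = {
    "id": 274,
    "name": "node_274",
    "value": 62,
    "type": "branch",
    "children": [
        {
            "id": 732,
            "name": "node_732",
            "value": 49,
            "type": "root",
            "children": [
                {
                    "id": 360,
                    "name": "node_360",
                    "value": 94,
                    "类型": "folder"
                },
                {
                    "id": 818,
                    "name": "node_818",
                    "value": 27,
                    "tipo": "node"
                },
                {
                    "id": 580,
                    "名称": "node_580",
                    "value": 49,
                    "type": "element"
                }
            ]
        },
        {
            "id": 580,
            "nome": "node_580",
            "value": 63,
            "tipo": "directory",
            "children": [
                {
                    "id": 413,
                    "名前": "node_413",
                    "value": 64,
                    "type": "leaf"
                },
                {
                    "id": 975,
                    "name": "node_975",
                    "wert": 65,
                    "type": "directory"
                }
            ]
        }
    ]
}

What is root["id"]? 274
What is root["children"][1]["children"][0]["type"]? "leaf"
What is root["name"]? "node_274"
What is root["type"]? "branch"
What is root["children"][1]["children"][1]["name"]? "node_975"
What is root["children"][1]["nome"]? "node_580"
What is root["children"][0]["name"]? "node_732"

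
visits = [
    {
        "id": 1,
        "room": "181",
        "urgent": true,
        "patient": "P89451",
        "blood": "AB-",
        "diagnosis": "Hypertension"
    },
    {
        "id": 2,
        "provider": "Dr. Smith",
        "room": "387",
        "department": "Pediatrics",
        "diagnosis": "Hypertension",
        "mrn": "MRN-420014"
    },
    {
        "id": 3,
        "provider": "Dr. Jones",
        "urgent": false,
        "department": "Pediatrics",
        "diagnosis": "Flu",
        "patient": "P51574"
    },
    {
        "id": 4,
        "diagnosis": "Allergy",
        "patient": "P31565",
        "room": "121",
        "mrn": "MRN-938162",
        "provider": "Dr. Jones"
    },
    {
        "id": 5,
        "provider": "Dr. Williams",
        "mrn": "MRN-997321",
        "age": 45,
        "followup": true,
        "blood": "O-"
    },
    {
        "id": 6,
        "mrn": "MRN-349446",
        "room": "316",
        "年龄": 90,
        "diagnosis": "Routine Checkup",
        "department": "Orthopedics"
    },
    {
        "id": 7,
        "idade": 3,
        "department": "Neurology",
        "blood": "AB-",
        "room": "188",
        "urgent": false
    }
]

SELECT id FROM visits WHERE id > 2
[3, 4, 5, 6, 7]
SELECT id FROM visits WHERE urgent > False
[1]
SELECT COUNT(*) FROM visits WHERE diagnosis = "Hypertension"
2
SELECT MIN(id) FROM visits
1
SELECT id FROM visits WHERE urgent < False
[]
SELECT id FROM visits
[1, 2, 3, 4, 5, 6, 7]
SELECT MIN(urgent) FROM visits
False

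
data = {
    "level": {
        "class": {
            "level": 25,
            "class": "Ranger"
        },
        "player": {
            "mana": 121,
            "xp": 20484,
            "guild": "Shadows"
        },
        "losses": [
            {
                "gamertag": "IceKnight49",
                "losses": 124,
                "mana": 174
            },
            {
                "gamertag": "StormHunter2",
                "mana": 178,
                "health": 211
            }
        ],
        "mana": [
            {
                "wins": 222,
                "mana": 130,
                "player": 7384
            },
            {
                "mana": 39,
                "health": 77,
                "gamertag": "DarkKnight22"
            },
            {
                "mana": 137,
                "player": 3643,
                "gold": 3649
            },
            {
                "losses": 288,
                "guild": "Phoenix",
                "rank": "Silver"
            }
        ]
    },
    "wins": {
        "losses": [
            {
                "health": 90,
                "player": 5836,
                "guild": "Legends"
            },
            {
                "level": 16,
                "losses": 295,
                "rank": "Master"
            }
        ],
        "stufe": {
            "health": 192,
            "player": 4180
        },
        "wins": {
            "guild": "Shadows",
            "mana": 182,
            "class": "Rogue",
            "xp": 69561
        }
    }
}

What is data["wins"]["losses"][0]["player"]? 5836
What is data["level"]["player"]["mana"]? 121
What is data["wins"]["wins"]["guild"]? "Shadows"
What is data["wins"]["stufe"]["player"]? 4180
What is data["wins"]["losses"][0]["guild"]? "Legends"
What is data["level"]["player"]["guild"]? "Shadows"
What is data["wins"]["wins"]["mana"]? 182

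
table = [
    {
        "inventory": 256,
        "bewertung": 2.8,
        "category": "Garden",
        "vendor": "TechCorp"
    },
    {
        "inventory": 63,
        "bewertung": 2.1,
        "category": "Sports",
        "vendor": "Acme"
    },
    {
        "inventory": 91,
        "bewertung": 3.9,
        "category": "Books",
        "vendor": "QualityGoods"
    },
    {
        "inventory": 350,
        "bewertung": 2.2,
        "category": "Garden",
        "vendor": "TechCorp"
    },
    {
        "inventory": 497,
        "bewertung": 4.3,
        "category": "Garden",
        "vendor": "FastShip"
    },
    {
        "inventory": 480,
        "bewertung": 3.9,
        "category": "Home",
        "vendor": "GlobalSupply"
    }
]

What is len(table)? 6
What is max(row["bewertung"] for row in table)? 4.3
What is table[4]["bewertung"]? 4.3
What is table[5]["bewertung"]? 3.9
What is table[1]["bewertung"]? 2.1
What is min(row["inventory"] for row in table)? 63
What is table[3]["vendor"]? "TechCorp"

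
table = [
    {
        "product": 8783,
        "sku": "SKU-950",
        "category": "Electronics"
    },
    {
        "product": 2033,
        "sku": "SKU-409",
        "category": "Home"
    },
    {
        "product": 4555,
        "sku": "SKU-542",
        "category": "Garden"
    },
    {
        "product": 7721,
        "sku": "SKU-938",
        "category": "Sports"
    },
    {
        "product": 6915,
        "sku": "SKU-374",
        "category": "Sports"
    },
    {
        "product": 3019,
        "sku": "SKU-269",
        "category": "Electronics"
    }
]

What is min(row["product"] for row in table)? 2033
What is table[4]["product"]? 6915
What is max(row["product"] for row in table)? 8783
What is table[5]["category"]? "Electronics"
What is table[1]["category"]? "Home"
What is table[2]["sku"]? "SKU-542"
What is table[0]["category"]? "Electronics"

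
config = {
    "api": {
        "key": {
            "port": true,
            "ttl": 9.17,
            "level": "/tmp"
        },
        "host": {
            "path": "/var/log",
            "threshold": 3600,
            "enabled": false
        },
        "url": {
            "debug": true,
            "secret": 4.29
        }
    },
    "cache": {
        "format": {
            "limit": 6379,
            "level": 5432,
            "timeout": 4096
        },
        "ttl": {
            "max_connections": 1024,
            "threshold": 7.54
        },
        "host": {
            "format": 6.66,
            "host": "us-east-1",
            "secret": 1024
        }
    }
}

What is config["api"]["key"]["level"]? "/tmp"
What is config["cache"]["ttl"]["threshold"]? 7.54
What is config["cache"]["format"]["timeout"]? 4096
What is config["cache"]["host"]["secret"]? 1024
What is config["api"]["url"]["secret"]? 4.29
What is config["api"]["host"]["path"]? "/var/log"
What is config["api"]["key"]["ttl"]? 9.17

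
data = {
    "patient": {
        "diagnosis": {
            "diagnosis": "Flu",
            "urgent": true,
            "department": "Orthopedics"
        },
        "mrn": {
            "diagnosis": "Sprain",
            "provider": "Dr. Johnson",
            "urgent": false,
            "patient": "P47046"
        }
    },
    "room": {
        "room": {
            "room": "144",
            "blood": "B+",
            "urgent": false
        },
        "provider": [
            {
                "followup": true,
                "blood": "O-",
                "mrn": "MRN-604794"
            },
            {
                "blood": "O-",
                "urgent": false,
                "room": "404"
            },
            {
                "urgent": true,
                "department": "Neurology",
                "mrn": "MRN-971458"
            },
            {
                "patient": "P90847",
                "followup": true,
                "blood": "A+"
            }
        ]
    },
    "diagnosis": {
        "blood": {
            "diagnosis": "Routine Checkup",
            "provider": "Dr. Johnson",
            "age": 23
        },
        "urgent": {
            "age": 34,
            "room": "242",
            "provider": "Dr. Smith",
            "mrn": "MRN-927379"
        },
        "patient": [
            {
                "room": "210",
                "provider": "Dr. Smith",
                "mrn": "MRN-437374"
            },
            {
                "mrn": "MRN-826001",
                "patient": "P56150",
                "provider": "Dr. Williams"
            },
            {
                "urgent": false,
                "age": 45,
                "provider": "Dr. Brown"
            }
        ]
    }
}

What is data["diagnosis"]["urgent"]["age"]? 34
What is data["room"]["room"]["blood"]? "B+"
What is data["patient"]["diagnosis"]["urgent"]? True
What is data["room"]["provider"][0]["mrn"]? "MRN-604794"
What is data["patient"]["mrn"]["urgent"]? False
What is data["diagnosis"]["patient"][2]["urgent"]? False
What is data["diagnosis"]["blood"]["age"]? 23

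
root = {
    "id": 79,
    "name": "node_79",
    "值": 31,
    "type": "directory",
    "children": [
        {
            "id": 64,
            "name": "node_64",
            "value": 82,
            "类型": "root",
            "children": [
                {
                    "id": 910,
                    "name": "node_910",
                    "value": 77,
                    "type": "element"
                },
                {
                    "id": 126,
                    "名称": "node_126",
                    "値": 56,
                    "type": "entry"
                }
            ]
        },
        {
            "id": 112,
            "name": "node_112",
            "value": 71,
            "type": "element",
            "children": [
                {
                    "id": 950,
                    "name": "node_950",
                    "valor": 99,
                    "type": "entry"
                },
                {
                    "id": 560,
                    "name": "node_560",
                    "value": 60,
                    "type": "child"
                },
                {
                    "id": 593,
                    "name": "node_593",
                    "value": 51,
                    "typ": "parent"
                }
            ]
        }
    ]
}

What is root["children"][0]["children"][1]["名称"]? "node_126"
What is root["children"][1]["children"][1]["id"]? 560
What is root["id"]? 79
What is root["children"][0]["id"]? 64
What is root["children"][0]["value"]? 82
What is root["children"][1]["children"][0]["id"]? 950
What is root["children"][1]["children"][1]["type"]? "child"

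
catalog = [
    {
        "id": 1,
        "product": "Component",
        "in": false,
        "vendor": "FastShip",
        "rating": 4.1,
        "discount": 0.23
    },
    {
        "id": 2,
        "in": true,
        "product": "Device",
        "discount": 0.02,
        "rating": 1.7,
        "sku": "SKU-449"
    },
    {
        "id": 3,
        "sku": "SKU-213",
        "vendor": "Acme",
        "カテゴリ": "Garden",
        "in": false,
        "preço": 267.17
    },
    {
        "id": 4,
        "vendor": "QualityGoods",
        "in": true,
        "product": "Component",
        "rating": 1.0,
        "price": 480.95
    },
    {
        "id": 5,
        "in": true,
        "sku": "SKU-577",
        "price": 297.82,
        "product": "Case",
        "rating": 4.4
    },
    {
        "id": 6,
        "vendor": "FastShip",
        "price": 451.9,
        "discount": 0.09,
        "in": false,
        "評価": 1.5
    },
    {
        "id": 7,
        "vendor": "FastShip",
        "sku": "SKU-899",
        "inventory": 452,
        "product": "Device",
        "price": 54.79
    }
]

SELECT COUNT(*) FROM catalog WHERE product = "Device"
2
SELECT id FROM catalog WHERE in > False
[2, 4, 5]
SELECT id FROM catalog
[1, 2, 3, 4, 5, 6, 7]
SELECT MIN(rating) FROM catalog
1.0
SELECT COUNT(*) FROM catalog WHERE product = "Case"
1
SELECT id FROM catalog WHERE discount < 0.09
[2]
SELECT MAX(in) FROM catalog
True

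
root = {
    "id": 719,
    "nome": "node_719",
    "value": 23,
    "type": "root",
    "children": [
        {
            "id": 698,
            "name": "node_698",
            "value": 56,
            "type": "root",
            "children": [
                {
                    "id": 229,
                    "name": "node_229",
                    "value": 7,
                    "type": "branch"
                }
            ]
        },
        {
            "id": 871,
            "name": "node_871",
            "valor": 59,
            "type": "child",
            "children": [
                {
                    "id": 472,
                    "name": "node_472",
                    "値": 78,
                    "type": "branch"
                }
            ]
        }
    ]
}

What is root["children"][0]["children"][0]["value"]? 7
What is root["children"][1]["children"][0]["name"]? "node_472"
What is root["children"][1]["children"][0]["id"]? 472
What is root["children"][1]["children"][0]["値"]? 78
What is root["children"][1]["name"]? "node_871"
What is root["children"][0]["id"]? 698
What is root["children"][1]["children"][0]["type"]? "branch"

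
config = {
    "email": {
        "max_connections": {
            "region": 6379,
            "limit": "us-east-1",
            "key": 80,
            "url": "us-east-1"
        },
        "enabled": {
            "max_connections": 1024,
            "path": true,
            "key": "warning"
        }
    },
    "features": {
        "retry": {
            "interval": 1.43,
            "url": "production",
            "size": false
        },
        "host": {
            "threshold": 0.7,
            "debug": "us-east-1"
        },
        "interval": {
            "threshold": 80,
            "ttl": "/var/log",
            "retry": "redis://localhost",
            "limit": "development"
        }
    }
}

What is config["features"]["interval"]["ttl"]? "/var/log"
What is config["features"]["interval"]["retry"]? "redis://localhost"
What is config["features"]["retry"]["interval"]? 1.43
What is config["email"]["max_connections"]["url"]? "us-east-1"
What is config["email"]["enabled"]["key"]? "warning"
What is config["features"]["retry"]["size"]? False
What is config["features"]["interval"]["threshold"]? 80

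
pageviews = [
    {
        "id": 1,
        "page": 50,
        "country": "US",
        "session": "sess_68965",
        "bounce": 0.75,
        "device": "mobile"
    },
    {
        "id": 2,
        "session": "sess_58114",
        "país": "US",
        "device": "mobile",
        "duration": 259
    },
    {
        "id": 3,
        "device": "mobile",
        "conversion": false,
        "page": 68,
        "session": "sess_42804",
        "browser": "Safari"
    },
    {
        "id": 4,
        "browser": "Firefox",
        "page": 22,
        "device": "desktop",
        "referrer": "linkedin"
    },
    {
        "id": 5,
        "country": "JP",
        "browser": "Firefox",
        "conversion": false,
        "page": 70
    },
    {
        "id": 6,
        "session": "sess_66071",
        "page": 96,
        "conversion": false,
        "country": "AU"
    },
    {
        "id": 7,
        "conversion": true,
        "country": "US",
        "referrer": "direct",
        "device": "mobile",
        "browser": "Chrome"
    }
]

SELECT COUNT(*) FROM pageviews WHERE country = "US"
2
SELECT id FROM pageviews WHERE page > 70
[6]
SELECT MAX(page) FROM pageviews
96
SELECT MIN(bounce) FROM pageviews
0.75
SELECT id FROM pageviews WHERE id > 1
[2, 3, 4, 5, 6, 7]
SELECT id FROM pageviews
[1, 2, 3, 4, 5, 6, 7]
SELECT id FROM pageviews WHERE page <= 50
[1, 4]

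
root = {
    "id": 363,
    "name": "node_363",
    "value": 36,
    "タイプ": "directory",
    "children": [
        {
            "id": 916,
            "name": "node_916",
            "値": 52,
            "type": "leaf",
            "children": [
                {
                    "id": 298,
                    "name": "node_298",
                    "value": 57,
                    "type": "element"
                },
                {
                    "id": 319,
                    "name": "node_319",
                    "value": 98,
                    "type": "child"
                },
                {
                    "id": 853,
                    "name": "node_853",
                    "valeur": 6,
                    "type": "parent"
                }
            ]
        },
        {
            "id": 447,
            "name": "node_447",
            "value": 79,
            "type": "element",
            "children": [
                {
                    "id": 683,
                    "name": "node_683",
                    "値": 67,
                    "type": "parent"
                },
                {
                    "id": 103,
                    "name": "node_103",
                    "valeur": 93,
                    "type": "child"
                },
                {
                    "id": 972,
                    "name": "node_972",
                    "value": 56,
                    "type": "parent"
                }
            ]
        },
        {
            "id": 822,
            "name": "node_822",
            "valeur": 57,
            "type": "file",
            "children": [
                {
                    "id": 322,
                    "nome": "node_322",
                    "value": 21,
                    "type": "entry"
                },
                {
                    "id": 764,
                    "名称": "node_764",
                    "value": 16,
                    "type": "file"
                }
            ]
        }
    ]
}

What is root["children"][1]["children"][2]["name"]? "node_972"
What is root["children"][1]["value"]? 79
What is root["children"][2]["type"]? "file"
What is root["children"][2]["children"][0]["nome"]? "node_322"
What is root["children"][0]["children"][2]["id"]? 853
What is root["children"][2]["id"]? 822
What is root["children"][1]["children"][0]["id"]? 683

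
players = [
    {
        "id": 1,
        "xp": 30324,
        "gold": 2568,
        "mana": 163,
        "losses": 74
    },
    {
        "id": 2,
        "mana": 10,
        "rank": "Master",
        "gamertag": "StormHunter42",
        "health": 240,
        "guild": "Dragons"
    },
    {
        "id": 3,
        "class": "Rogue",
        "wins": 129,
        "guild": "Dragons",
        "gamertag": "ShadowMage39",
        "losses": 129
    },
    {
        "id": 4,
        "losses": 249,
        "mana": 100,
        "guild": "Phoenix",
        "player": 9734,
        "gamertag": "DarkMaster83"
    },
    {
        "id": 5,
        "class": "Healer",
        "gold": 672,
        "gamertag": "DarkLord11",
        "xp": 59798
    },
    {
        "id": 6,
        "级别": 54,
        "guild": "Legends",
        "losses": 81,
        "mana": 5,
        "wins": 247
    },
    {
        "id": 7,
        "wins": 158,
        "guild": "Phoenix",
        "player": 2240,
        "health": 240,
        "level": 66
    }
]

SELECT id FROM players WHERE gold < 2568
[5]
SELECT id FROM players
[1, 2, 3, 4, 5, 6, 7]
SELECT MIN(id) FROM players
1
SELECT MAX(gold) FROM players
2568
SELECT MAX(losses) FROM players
249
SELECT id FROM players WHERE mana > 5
[1, 2, 4]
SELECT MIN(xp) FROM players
30324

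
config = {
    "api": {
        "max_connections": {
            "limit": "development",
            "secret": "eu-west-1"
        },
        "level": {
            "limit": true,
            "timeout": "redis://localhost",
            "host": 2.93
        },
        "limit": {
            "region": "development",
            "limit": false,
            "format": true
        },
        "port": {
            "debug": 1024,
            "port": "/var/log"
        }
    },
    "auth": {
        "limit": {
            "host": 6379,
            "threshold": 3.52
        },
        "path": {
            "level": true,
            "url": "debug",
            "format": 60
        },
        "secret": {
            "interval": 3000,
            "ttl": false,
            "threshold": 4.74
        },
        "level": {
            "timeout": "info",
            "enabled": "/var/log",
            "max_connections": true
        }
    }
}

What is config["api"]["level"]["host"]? 2.93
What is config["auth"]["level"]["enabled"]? "/var/log"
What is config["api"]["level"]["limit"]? True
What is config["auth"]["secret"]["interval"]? 3000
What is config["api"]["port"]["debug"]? 1024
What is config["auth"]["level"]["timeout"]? "info"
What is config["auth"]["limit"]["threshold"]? 3.52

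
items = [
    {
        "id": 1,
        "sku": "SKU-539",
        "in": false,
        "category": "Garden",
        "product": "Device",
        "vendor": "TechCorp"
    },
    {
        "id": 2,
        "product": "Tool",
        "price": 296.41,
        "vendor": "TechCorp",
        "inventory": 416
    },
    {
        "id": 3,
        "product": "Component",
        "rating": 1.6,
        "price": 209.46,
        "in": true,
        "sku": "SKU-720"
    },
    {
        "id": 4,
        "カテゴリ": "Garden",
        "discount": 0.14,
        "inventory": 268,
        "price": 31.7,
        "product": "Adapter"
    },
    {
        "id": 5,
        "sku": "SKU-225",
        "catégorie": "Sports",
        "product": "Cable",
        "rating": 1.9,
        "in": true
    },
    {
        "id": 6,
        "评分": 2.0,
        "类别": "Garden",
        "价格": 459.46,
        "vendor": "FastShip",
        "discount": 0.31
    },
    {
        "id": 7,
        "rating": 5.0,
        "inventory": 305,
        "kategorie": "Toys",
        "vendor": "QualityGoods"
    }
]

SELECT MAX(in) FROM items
True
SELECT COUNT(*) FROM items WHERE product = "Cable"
1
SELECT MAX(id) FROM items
7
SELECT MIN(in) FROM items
False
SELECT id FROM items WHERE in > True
[]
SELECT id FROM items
[1, 2, 3, 4, 5, 6, 7]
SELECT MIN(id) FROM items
1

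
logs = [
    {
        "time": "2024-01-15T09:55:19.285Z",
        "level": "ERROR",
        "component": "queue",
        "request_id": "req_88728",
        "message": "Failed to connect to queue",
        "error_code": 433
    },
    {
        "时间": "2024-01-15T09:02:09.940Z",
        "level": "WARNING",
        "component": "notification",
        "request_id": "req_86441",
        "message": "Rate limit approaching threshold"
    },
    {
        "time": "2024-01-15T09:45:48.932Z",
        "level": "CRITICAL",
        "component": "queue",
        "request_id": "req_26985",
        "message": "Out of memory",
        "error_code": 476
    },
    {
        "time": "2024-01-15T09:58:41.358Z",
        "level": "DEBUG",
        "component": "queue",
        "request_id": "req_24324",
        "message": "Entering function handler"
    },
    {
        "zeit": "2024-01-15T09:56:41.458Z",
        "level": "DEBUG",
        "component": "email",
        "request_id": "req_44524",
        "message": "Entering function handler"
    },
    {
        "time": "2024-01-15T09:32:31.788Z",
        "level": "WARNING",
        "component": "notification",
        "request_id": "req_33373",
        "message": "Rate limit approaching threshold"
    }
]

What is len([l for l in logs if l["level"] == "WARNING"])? 2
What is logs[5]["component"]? "notification"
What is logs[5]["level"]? "WARNING"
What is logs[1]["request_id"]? "req_86441"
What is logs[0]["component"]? "queue"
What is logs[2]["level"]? "CRITICAL"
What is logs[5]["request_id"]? "req_33373"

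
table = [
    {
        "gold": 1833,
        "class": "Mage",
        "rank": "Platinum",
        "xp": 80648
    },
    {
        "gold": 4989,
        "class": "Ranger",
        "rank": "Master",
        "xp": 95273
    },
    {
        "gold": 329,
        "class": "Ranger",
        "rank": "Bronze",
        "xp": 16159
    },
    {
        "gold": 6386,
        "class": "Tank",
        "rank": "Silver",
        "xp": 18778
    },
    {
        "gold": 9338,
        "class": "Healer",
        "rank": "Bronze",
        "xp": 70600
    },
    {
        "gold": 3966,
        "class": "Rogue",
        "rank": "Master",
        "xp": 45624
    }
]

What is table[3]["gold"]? 6386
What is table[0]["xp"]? 80648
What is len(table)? 6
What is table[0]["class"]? "Mage"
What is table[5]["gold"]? 3966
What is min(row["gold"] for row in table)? 329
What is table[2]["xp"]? 16159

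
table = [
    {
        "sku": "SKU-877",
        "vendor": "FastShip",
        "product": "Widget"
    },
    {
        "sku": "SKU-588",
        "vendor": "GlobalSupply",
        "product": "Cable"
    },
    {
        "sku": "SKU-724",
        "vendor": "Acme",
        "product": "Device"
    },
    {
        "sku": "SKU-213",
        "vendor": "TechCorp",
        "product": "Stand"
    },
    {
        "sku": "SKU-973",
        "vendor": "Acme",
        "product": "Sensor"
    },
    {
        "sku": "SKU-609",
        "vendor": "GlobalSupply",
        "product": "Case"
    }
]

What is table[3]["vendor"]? "TechCorp"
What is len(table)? 6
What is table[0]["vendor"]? "FastShip"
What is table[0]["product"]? "Widget"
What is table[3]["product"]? "Stand"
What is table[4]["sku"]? "SKU-973"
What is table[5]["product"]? "Case"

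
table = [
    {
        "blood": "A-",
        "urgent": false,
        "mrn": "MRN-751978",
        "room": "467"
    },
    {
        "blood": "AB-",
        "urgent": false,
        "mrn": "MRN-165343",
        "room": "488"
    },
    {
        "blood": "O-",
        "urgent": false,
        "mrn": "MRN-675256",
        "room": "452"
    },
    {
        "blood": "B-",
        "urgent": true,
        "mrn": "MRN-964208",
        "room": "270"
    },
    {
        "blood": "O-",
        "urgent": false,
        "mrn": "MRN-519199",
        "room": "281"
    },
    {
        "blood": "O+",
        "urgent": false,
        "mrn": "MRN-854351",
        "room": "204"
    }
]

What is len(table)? 6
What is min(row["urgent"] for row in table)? False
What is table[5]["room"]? "204"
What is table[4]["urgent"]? False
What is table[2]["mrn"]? "MRN-675256"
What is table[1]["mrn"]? "MRN-165343"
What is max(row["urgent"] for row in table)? True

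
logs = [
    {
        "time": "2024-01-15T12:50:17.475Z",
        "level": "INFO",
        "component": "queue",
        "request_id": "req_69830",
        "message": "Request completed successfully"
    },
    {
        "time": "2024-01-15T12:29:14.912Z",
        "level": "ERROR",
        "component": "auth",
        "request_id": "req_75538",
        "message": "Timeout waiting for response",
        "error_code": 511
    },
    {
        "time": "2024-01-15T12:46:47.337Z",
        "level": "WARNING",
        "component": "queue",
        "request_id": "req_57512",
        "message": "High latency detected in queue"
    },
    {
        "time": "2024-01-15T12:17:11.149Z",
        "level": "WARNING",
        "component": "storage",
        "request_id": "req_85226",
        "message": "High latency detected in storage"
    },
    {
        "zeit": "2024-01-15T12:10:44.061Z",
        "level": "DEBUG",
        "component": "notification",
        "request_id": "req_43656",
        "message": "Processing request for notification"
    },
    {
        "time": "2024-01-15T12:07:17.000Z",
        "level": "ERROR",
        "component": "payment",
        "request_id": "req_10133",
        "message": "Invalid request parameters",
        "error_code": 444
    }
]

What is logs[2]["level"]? "WARNING"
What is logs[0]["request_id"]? "req_69830"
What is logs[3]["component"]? "storage"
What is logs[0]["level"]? "INFO"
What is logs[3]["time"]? "2024-01-15T12:17:11.149Z"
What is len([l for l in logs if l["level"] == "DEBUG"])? 1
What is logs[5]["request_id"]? "req_10133"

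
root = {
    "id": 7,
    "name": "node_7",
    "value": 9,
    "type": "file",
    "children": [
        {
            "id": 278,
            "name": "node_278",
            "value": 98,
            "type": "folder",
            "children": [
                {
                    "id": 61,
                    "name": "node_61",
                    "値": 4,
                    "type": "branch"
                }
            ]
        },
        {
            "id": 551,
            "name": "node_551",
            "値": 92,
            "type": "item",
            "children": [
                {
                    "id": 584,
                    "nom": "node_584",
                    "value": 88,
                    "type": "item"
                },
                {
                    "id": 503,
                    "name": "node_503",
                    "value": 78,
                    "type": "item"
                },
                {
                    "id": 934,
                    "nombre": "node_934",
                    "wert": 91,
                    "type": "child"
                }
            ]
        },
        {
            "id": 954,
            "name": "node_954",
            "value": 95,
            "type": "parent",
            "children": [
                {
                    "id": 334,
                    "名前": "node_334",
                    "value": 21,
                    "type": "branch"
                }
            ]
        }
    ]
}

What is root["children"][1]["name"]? "node_551"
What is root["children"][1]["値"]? 92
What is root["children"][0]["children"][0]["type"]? "branch"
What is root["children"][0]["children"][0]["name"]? "node_61"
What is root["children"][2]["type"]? "parent"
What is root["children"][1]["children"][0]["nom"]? "node_584"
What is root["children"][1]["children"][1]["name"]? "node_503"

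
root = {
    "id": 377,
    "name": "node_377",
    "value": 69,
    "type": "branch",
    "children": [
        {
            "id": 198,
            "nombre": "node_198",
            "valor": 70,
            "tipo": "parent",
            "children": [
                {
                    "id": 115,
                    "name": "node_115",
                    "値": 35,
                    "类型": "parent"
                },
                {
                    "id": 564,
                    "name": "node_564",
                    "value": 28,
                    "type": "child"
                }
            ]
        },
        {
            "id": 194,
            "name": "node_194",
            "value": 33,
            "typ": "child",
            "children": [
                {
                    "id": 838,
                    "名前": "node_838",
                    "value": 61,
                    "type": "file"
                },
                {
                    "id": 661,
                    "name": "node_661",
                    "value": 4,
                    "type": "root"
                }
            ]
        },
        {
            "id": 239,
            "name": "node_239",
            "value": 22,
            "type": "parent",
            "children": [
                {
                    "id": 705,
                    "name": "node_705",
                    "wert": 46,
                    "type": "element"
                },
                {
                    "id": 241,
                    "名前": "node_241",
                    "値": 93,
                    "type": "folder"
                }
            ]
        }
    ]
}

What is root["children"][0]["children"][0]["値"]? 35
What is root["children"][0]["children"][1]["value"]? 28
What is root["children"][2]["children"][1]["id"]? 241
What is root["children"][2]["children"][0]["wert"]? 46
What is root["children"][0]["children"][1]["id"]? 564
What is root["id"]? 377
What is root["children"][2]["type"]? "parent"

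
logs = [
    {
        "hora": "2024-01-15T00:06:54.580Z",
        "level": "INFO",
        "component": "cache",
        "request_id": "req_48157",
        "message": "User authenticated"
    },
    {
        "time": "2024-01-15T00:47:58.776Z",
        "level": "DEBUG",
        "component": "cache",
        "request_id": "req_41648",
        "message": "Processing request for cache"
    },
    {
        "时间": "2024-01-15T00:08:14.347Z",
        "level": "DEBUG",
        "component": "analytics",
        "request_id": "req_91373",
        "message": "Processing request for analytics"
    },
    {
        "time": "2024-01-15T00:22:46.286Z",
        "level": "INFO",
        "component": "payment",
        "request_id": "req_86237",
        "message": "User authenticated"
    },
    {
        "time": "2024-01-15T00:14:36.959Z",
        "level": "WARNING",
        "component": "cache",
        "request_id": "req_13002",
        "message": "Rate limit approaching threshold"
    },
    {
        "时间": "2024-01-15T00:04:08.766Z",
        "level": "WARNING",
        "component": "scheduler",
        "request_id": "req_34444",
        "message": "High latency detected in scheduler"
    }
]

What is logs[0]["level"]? "INFO"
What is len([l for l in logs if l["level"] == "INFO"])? 2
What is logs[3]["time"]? "2024-01-15T00:22:46.286Z"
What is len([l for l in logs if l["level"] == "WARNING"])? 2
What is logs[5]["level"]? "WARNING"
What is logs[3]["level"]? "INFO"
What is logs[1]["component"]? "cache"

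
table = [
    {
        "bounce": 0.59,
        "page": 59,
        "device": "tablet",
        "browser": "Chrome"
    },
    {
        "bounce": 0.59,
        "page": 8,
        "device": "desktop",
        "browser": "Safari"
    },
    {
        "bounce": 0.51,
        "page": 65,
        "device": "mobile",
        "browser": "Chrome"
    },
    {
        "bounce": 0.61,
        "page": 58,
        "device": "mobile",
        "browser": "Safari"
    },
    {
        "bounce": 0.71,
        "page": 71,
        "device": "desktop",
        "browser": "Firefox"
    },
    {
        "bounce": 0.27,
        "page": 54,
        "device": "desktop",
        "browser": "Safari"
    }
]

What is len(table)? 6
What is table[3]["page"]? 58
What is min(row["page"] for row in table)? 8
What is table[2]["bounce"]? 0.51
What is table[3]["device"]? "mobile"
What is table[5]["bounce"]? 0.27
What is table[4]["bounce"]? 0.71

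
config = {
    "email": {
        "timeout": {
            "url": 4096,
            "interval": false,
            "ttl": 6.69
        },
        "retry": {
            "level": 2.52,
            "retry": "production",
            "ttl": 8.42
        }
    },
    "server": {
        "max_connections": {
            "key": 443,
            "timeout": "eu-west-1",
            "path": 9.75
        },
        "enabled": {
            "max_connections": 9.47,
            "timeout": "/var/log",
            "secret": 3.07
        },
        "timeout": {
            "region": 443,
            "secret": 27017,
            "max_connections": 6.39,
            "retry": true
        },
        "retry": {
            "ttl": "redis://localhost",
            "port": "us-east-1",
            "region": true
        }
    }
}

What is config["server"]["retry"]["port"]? "us-east-1"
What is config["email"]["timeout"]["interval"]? False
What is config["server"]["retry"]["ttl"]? "redis://localhost"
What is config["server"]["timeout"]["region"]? 443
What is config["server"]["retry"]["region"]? True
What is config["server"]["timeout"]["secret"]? 27017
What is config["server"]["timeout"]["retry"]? True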